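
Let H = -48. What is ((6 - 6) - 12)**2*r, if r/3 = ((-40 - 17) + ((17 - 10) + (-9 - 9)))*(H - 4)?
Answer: 1527552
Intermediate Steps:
r = 10608 (r = 3*(((-40 - 17) + ((17 - 10) + (-9 - 9)))*(-48 - 4)) = 3*((-57 + (7 - 18))*(-52)) = 3*((-57 - 11)*(-52)) = 3*(-68*(-52)) = 3*3536 = 10608)
((6 - 6) - 12)**2*r = ((6 - 6) - 12)**2*10608 = (0 - 12)**2*10608 = (-12)**2*10608 = 144*10608 = 1527552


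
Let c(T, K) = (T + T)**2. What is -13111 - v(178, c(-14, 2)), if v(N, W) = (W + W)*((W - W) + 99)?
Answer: -168343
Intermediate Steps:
c(T, K) = 4*T**2 (c(T, K) = (2*T)**2 = 4*T**2)
v(N, W) = 198*W (v(N, W) = (2*W)*(0 + 99) = (2*W)*99 = 198*W)
-13111 - v(178, c(-14, 2)) = -13111 - 198*4*(-14)**2 = -13111 - 198*4*196 = -13111 - 198*784 = -13111 - 1*155232 = -13111 - 155232 = -168343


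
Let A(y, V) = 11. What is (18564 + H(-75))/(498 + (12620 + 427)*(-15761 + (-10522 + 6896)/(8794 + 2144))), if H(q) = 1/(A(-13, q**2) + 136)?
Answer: -4974801107/55106968116228 ≈ -9.0275e-5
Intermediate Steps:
H(q) = 1/147 (H(q) = 1/(11 + 136) = 1/147)
(18564 + H(-75))/(498 + (12620 + 427)*(-15761 + (-10522 + 6896)/(8794 + 2144))) = (18564 + 1/147)/(498 + (12620 + 427)*(-15761 + (-10522 + 6896)/(8794 + 2144))) = 2728909/(147*(498 + 13047*(-15761 - 3626/10938))) = 2728909/(147*(498 + 13047*(-15761 - 3626*1/10938))) = 2728909/(147*(498 + 13047*(-15761 - 1813/5469))) = 2728909/(147*(498 + 13047*(-86198722/5469))) = 2728909/(147*(498 - 374878241978/1823)) = 2728909/(147*(-374877334124/1823)) = (2728909/147)*(-1823/374877334124) = -4974801107/55106968116228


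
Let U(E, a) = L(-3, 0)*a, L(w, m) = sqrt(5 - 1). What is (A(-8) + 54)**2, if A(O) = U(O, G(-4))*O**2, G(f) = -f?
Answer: 320356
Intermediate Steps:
L(w, m) = 2 (L(w, m) = sqrt(4) = 2)
U(E, a) = 2*a
A(O) = 8*O**2 (A(O) = (2*(-1*(-4)))*O**2 = (2*4)*O**2 = 8*O**2)
(A(-8) + 54)**2 = (8*(-8)**2 + 54)**2 = (8*64 + 54)**2 = (512 + 54)**2 = 566**2 = 320356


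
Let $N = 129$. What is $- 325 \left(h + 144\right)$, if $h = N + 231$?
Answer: $-163800$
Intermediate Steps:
$h = 360$ ($h = 129 + 231 = 360$)
$- 325 \left(h + 144\right) = - 325 \left(360 + 144\right) = \left(-325\right) 504 = -163800$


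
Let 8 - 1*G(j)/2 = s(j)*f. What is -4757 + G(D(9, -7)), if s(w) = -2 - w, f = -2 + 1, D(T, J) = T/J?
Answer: -33197/7 ≈ -4742.4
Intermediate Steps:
f = -1
G(j) = 12 - 2*j (G(j) = 16 - 2*(-2 - j)*(-1) = 16 - 2*(2 + j) = 16 + (-4 - 2*j) = 12 - 2*j)
-4757 + G(D(9, -7)) = -4757 + (12 - 18/(-7)) = -4757 + (12 - 18*(-1)/7) = -4757 + (12 - 2*(-9/7)) = -4757 + (12 + 18/7) = -4757 + 102/7 = -33197/7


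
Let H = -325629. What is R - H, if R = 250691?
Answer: 576320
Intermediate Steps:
R - H = 250691 - 1*(-325629) = 250691 + 325629 = 576320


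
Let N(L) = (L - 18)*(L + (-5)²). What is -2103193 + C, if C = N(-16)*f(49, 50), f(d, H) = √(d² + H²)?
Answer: -2103193 - 3978*√29 ≈ -2.1246e+6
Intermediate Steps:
f(d, H) = √(H² + d²)
N(L) = (-18 + L)*(25 + L) (N(L) = (-18 + L)*(L + 25) = (-18 + L)*(25 + L))
C = -3978*√29 (C = (-450 + (-16)² + 7*(-16))*√(50² + 49²) = (-450 + 256 - 112)*√(2500 + 2401) = -3978*√29 ≈ -21422.)
-2103193 + C = -2103193 - 3978*√29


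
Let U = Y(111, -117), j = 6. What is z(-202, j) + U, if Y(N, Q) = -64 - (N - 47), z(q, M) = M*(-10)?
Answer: -188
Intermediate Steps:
z(q, M) = -10*M
Y(N, Q) = -17 - N (Y(N, Q) = -64 - (-47 + N) = -64 + (47 - N) = -17 - N)
U = -128 (U = -17 - 1*111 = -17 - 111 = -128)
z(-202, j) + U = -10*6 - 128 = -60 - 128 = -188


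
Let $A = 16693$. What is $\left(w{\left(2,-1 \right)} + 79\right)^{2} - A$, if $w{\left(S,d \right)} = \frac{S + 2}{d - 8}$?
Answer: $- \frac{852284}{81} \approx -10522.0$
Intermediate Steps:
$w{\left(S,d \right)} = \frac{2 + S}{-8 + d}$
$\left(w{\left(2,-1 \right)} + 79\right)^{2} - A = \left(\frac{2 + 2}{-8 - 1} + 79\right)^{2} - 16693 = \left(\frac{1}{-9} \cdot 4 + 79\right)^{2} - 16693 = \left(\left(- \frac{1}{9}\right) 4 + 79\right)^{2} - 16693 = \left(- \frac{4}{9} + 79\right)^{2} - 16693 = \left(\frac{707}{9}\right)^{2} - 16693 = \frac{499849}{81} - 16693 = - \frac{852284}{81}$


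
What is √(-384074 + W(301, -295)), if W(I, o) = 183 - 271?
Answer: I*√384162 ≈ 619.81*I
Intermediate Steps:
W(I, o) = -88
√(-384074 + W(301, -295)) = √(-384074 - 88) = √(-384162) = I*√384162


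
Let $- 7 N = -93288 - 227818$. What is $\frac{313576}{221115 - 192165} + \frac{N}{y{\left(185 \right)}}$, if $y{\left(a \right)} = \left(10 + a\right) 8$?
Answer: $\frac{70668159}{1756300} \approx 40.237$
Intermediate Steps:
$N = \frac{321106}{7}$ ($N = - \frac{-93288 - 227818}{7} = \left(- \frac{1}{7}\right) \left(-321106\right) = \frac{321106}{7} \approx 45872.0$)
$y{\left(a \right)} = 80 + 8 a$
$\frac{313576}{221115 - 192165} + \frac{N}{y{\left(185 \right)}} = \frac{313576}{221115 - 192165} + \frac{321106}{7 \left(80 + 8 \cdot 185\right)} = \frac{313576}{221115 - 192165} + \frac{321106}{7 \left(80 + 1480\right)} = \frac{313576}{28950} + \frac{321106}{7 \cdot 1560} = 313576 \cdot \frac{1}{28950} + \frac{321106}{7} \cdot \frac{1}{1560} = \frac{156788}{14475} + \frac{160553}{5460} = \frac{70668159}{1756300}$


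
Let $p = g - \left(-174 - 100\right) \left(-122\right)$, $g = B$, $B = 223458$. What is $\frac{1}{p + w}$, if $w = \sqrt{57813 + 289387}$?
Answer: $\frac{613}{116487270} - \frac{2 \sqrt{217}}{1805552685} \approx 5.2461 \cdot 10^{-6}$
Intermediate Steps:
$g = 223458$
$w = 40 \sqrt{217}$ ($w = \sqrt{347200} = 40 \sqrt{217} \approx 589.24$)
$p = 190030$ ($p = 223458 - \left(-174 - 100\right) \left(-122\right) = 223458 - \left(-274\right) \left(-122\right) = 223458 - 33428 = 190030$)
$\frac{1}{p + w} = \frac{1}{190030 + 40 \sqrt{217}}$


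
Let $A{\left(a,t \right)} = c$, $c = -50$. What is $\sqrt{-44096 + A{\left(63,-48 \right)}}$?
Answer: $i \sqrt{44146} \approx 210.11 i$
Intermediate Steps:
$A{\left(a,t \right)} = -50$
$\sqrt{-44096 + A{\left(63,-48 \right)}} = \sqrt{-44096 - 50} = \sqrt{-44146} = i \sqrt{44146}$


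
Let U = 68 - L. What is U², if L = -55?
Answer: 15129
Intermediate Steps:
U = 123 (U = 68 - 1*(-55) = 68 + 55 = 123)
U² = 123² = 15129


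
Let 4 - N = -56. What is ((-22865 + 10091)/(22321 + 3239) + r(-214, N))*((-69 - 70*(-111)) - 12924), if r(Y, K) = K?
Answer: -441293011/1420 ≈ -3.1077e+5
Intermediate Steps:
N = 60 (N = 4 - 1*(-56) = 4 + 56 = 60)
((-22865 + 10091)/(22321 + 3239) + r(-214, N))*((-69 - 70*(-111)) - 12924) = ((-22865 + 10091)/(22321 + 3239) + 60)*((-69 - 70*(-111)) - 12924) = (-12774/25560 + 60)*((-69 + 7770) - 12924) = (-12774*1/25560 + 60)*(7701 - 12924) = (-2129/4260 + 60)*(-5223) = (253471/4260)*(-5223) = -441293011/1420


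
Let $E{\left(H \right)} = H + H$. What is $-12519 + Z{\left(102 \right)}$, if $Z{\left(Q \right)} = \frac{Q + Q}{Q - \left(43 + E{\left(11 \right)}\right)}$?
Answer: $- \frac{462999}{37} \approx -12513.0$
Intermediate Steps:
$E{\left(H \right)} = 2 H$
$Z{\left(Q \right)} = \frac{2 Q}{-65 + Q}$ ($Z{\left(Q \right)} = \frac{Q + Q}{Q - \left(43 + 2 \cdot 11\right)} = \frac{2 Q}{Q - 65} = \frac{2 Q}{-65 + Q}$)
$-12519 + Z{\left(102 \right)} = -12519 + 2 \cdot 102 \frac{1}{-65 + 102} = -12519 + 2 \cdot 102 \cdot \frac{1}{37} = -12519 + \frac{204}{37} = - \frac{462999}{37}$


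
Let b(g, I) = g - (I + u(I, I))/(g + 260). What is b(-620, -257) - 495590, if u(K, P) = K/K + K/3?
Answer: -107181565/216 ≈ -4.9621e+5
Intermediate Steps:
u(K, P) = 1 + K/3 (u(K, P) = 1 + K*(1/3) = 1 + K/3)
b(g, I) = g - (1 + 4*I/3)/(260 + g) (b(g, I) = g - (I + (1 + I/3))/(g + 260) = g - (1 + 4*I/3)/(260 + g))
b(-620, -257) - 495590 = (-1 + (-620)**2 + 260*(-620) - 4/3*(-257))/(260 - 620) - 495590 = (-1 + 384400 - 161200 + 1028/3)/(-360) - 495590 = -1/360*670625/3 - 495590 = -134125/216 - 495590 = -107181565/216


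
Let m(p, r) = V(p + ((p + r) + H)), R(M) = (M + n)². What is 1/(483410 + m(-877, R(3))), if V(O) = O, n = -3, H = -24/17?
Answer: 17/8188128 ≈ 2.0762e-6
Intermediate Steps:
H = -24/17 (H = -24*1/17 = -24/17 ≈ -1.4118)
R(M) = (-3 + M)² (R(M) = (M - 3)² = (-3 + M)²)
m(p, r) = -24/17 + r + 2*p (m(p, r) = p + ((p + r) - 24/17) = p + (-24/17 + p + r) = -24/17 + r + 2*p)
1/(483410 + m(-877, R(3))) = 1/(483410 + (-24/17 + (-3 + 3)² + 2*(-877))) = 1/(483410 + (-24/17 + 0² - 1754)) = 1/(483410 + (-24/17 + 0 - 1754)) = 1/(483410 - 29842/17) = 1/(8188128/17) = 17/8188128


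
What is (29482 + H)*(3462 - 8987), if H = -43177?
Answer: 75664875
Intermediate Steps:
(29482 + H)*(3462 - 8987) = (29482 - 43177)*(3462 - 8987) = -13695*(-5525) = 75664875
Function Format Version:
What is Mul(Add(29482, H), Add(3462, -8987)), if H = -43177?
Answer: 75664875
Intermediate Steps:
Mul(Add(29482, H), Add(3462, -8987)) = Mul(Add(29482, -43177), Add(3462, -8987)) = Mul(-13695, -5525) = 75664875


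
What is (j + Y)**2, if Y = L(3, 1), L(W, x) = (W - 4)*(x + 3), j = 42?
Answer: 1444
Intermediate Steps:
L(W, x) = (-4 + W)*(3 + x)
Y = -4 (Y = -12 - 4*1 + 3*3 + 3*1 = -12 - 4 + 9 + 3 = -4)
(j + Y)**2 = (42 - 4)**2 = 38**2 = 1444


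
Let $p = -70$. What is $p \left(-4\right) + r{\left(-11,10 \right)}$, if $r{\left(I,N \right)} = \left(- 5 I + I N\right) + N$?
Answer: $235$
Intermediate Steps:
$r{\left(I,N \right)} = N - 5 I + I N$
$p \left(-4\right) + r{\left(-11,10 \right)} = \left(-70\right) \left(-4\right) - 45 = 280 + \left(10 + 55 - 110\right) = 280 - 45 = 235$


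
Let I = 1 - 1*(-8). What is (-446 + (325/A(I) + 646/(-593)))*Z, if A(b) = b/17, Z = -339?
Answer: -100593617/1779 ≈ -56545.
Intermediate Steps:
I = 9 (I = 1 + 8 = 9)
A(b) = b/17 (A(b) = b*(1/17) = b/17)
(-446 + (325/A(I) + 646/(-593)))*Z = (-446 + (325/(((1/17)*9)) + 646/(-593)))*(-339) = (-446 + (325/(9/17) + 646*(-1/593)))*(-339) = (-446 + (325*(17/9) - 646/593))*(-339) = (-446 + (5525/9 - 646/593))*(-339) = (-446 + 3270511/5337)*(-339) = (890209/5337)*(-339) = -100593617/1779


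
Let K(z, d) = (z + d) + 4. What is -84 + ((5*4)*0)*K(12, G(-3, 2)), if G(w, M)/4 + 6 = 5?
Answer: -84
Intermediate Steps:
G(w, M) = -4 (G(w, M) = -24 + 4*5 = -24 + 20 = -4)
K(z, d) = 4 + d + z (K(z, d) = (d + z) + 4 = 4 + d + z)
-84 + ((5*4)*0)*K(12, G(-3, 2)) = -84 + ((5*4)*0)*(4 - 4 + 12) = -84 + (20*0)*12 = -84 + 0*12 = -84 + 0 = -84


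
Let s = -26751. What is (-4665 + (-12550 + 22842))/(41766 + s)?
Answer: 5627/15015 ≈ 0.37476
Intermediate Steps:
(-4665 + (-12550 + 22842))/(41766 + s) = (-4665 + (-12550 + 22842))/(41766 - 26751) = (-4665 + 10292)/15015 = 5627*(1/15015) = 5627/15015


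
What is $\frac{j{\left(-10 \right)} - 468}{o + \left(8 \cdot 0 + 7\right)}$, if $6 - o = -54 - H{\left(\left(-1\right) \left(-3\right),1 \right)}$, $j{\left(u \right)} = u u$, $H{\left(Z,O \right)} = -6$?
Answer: $- \frac{368}{61} \approx -6.0328$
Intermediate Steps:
$j{\left(u \right)} = u^{2}$
$o = 54$ ($o = 6 - \left(-54 - -6\right) = 6 - \left(-54 + 6\right) = 6 - -48 = 6 + 48 = 54$)
$\frac{j{\left(-10 \right)} - 468}{o + \left(8 \cdot 0 + 7\right)} = \frac{\left(-10\right)^{2} - 468}{54 + \left(8 \cdot 0 + 7\right)} = \frac{100 - 468}{54 + \left(0 + 7\right)} = - \frac{368}{54 + 7} = - \frac{368}{61}$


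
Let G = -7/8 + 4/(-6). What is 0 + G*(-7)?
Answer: 259/24 ≈ 10.792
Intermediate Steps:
G = -37/24 (G = -7*⅛ + 4*(-⅙) = -7/8 - ⅔ = -37/24 ≈ -1.5417)
0 + G*(-7) = 0 - 37/24*(-7) = 0 + 259/24 = 259/24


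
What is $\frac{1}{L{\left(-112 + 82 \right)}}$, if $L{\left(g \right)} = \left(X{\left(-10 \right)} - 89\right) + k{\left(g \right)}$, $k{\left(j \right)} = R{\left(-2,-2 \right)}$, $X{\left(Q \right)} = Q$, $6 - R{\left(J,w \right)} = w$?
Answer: $- \frac{1}{91} \approx -0.010989$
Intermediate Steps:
$R{\left(J,w \right)} = 6 - w$
$k{\left(j \right)} = 8$ ($k{\left(j \right)} = 6 - -2 = 6 + 2 = 8$)
$L{\left(g \right)} = -91$ ($L{\left(g \right)} = \left(-10 - 89\right) + 8 = -99 + 8 = -91$)
$\frac{1}{L{\left(-112 + 82 \right)}} = \frac{1}{-91} = - \frac{1}{91}$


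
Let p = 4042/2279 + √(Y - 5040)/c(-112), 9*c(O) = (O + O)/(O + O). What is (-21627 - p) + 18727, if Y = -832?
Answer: -153794/53 - 36*I*√367 ≈ -2901.8 - 689.66*I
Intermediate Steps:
c(O) = ⅑ (c(O) = ((O + O)/(O + O))/9 = ((2*O)/((2*O)))/9 = ((2*O)*(1/(2*O)))/9 = (⅑)*1 = ⅑)
p = 94/53 + 36*I*√367 (p = 4042/2279 + √(-832 - 5040)/(⅑) = 4042*(1/2279) + √(-5872)*9 = 94/53 + (4*I*√367)*9 = 94/53 + 36*I*√367 ≈ 1.7736 + 689.66*I)
(-21627 - p) + 18727 = (-21627 - (94/53 + 36*I*√367)) + 18727 = (-21627 + (-94/53 - 36*I*√367)) + 18727 = (-1146325/53 - 36*I*√367) + 18727 = -153794/53 - 36*I*√367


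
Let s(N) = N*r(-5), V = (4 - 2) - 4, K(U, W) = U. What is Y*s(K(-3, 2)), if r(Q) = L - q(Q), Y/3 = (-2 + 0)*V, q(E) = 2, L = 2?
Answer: 0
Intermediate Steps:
V = -2 (V = 2 - 4 = -2)
Y = 12 (Y = 3*((-2 + 0)*(-2)) = 3*(-2*(-2)) = 3*4 = 12)
r(Q) = 0 (r(Q) = 2 - 1*2 = 2 - 2 = 0)
s(N) = 0 (s(N) = N*0 = 0)
Y*s(K(-3, 2)) = 12*0 = 0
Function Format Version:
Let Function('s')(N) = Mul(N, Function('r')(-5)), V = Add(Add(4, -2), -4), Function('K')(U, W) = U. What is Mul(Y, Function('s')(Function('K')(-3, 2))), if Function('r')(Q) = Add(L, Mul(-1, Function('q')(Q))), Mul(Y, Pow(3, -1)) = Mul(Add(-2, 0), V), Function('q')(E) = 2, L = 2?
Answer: 0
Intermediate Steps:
V = -2 (V = Add(2, -4) = -2)
Y = 12 (Y = Mul(3, Mul(Add(-2, 0), -2)) = Mul(3, Mul(-2, -2)) = Mul(3, 4) = 12)
Function('r')(Q) = 0 (Function('r')(Q) = Add(2, Mul(-1, 2)) = Add(2, -2) = 0)
Function('s')(N) = 0 (Function('s')(N) = Mul(N, 0) = 0)
Mul(Y, Function('s')(Function('K')(-3, 2))) = Mul(12, 0) = 0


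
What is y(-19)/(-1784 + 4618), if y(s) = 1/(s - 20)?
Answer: -1/110526 ≈ -9.0476e-6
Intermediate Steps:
y(s) = 1/(-20 + s)
y(-19)/(-1784 + 4618) = 1/((-20 - 19)*(-1784 + 4618)) = 1/(-39*2834) = -1/39*1/2834 = -1/110526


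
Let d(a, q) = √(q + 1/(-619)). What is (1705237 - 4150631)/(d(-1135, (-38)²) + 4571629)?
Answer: -3460034862252647/6468485534924972 + 11004273*√6830665/6468485534924972 ≈ -0.53490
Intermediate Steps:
d(a, q) = √(-1/619 + q) (d(a, q) = √(q - 1/619) = √(-1/619 + q))
(1705237 - 4150631)/(d(-1135, (-38)²) + 4571629) = (1705237 - 4150631)/(√(-619 + 383161*(-38)²)/619 + 4571629) = -2445394/(√(-619 + 383161*1444)/619 + 4571629) = -2445394/(√(-619 + 553284484)/619 + 4571629) = -2445394/(√553283865/619 + 4571629) = -2445394/((9*√6830665)/619 + 4571629) = -2445394/(9*√6830665/619 + 4571629) = -2445394/(4571629 + 9*√6830665/619)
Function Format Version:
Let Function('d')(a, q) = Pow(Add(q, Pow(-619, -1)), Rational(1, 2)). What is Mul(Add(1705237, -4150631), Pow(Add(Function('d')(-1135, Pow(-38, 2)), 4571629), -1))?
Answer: Add(Rational(-3460034862252647, 6468485534924972), Mul(Rational(11004273, 6468485534924972), Pow(6830665, Rational(1, 2)))) ≈ -0.53490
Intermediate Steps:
Function('d')(a, q) = Pow(Add(Rational(-1, 619), q), Rational(1, 2)) (Function('d')(a, q) = Pow(Add(q, Rational(-1, 619)), Rational(1, 2)) = Pow(Add(Rational(-1, 619), q), Rational(1, 2)))
Mul(Add(1705237, -4150631), Pow(Add(Function('d')(-1135, Pow(-38, 2)), 4571629), -1)) = Mul(Add(1705237, -4150631), Pow(Add(Mul(Rational(1, 619), Pow(Add(-619, Mul(383161, Pow(-38, 2))), Rational(1, 2))), 4571629), -1)) = Mul(-2445394, Pow(Add(Mul(Rational(1, 619), Pow(Add(-619, Mul(383161, 1444)), Rational(1, 2))), 4571629), -1)) = Mul(-2445394, Pow(Add(Mul(Rational(1, 619), Pow(Add(-619, 553284484), Rational(1, 2))), 4571629), -1)) = Mul(-2445394, Pow(Add(Mul(Rational(1, 619), Pow(553283865, Rational(1, 2))), 4571629), -1)) = Mul(-2445394, Pow(Add(Mul(Rational(1, 619), Mul(9, Pow(6830665, Rational(1, 2)))), 4571629), -1)) = Mul(-2445394, Pow(Add(Mul(Rational(9, 619), Pow(6830665, Rational(1, 2))), 4571629), -1)) = Mul(-2445394, Pow(Add(4571629, Mul(Rational(9, 619), Pow(6830665, Rational(1, 2)))), -1))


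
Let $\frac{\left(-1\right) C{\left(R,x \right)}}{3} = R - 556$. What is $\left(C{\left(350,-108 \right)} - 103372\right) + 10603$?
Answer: $-92151$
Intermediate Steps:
$C{\left(R,x \right)} = 1668 - 3 R$ ($C{\left(R,x \right)} = - 3 \left(R - 556\right) = - 3 \left(-556 + R\right) = 1668 - 3 R$)
$\left(C{\left(350,-108 \right)} - 103372\right) + 10603 = \left(\left(1668 - 1050\right) - 103372\right) + 10603 = \left(618 - 103372\right) + 10603 = -102754 + 10603 = -92151$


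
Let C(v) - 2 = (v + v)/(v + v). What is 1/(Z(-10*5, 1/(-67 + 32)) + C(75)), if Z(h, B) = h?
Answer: -1/47 ≈ -0.021277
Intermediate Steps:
C(v) = 3 (C(v) = 2 + (v + v)/(v + v) = 2 + (2*v)/((2*v)) = 2 + (2*v)*(1/(2*v)) = 2 + 1 = 3)
1/(Z(-10*5, 1/(-67 + 32)) + C(75)) = 1/(-10*5 + 3) = 1/(-50 + 3) = 1/(-47) = -1/47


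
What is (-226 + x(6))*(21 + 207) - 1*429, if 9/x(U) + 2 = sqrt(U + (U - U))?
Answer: -49905 + 1026*sqrt(6) ≈ -47392.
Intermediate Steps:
x(U) = 9/(-2 + sqrt(U)) (x(U) = 9/(-2 + sqrt(U + (U - U))) = 9/(-2 + sqrt(U + 0)) = 9/(-2 + sqrt(U)))
(-226 + x(6))*(21 + 207) - 1*429 = (-226 + 9/(-2 + sqrt(6)))*(21 + 207) - 1*429 = (-226 + 9/(-2 + sqrt(6)))*228 - 429 = (-51528 + 2052/(-2 + sqrt(6))) - 429 = -51957 + 2052/(-2 + sqrt(6))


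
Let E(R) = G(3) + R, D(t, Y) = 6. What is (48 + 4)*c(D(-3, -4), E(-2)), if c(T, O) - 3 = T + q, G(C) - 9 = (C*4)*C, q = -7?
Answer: 104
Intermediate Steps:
G(C) = 9 + 4*C² (G(C) = 9 + (C*4)*C = 9 + (4*C)*C = 9 + 4*C²)
E(R) = 45 + R (E(R) = (9 + 4*3²) + R = (9 + 4*9) + R = (9 + 36) + R = 45 + R)
c(T, O) = -4 + T (c(T, O) = 3 + (T - 7) = 3 + (-7 + T) = -4 + T)
(48 + 4)*c(D(-3, -4), E(-2)) = (48 + 4)*(-4 + 6) = 52*2 = 104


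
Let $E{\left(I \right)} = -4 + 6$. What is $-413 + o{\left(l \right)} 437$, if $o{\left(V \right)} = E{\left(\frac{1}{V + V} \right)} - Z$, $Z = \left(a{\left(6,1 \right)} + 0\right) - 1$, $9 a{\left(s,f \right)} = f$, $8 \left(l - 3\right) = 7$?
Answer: $\frac{7645}{9} \approx 849.44$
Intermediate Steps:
$l = \frac{31}{8}$ ($l = 3 + \frac{1}{8} \cdot 7 = 3 + \frac{7}{8} = \frac{31}{8} \approx 3.875$)
$a{\left(s,f \right)} = \frac{f}{9}$
$E{\left(I \right)} = 2$
$Z = - \frac{8}{9}$ ($Z = \left(\frac{1}{9} \cdot 1 + 0\right) - 1 = \left(\frac{1}{9} + 0\right) - 1 = \frac{1}{9} - 1 = - \frac{8}{9} \approx -0.88889$)
$o{\left(V \right)} = \frac{26}{9}$ ($o{\left(V \right)} = 2 - - \frac{8}{9} = 2 + \frac{8}{9} = \frac{26}{9}$)
$-413 + o{\left(l \right)} 437 = -413 + \frac{26}{9} \cdot 437 = -413 + \frac{11362}{9} = \frac{7645}{9}$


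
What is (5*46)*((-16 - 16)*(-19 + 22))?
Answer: -22080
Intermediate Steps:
(5*46)*((-16 - 16)*(-19 + 22)) = 230*(-32*3) = 230*(-96) = -22080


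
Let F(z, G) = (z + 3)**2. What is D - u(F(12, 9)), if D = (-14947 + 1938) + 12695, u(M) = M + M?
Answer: -764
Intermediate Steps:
F(z, G) = (3 + z)**2
u(M) = 2*M
D = -314 (D = -13009 + 12695 = -314)
D - u(F(12, 9)) = -314 - 2*(3 + 12)**2 = -314 - 2*15**2 = -314 - 2*225 = -314 - 1*450 = -314 - 450 = -764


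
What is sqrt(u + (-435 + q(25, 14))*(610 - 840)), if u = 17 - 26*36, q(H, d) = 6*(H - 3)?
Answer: sqrt(68771) ≈ 262.24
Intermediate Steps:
q(H, d) = -18 + 6*H (q(H, d) = 6*(-3 + H) = -18 + 6*H)
u = -919 (u = 17 - 936 = -919)
sqrt(u + (-435 + q(25, 14))*(610 - 840)) = sqrt(-919 + (-435 + (-18 + 6*25))*(610 - 840)) = sqrt(-919 + (-435 + (-18 + 150))*(-230)) = sqrt(-919 + (-435 + 132)*(-230)) = sqrt(-919 - 303*(-230)) = sqrt(-919 + 69690) = sqrt(68771)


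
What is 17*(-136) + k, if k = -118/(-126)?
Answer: -145597/63 ≈ -2311.1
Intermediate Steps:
k = 59/63 (k = -118*(-1/126) = 59/63 ≈ 0.93651)
17*(-136) + k = 17*(-136) + 59/63 = -2312 + 59/63 = -145597/63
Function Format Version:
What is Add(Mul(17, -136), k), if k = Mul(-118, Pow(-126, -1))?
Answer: Rational(-145597, 63) ≈ -2311.1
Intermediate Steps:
k = Rational(59, 63) (k = Mul(-118, Rational(-1, 126)) = Rational(59, 63) ≈ 0.93651)
Add(Mul(17, -136), k) = Add(Mul(17, -136), Rational(59, 63)) = Add(-2312, Rational(59, 63)) = Rational(-145597, 63)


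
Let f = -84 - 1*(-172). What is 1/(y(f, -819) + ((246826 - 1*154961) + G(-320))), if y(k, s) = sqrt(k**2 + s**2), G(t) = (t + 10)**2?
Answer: 37593/7066032544 - sqrt(678505)/35330162720 ≈ 5.2969e-6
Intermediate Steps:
G(t) = (10 + t)**2
f = 88 (f = -84 + 172 = 88)
1/(y(f, -819) + ((246826 - 1*154961) + G(-320))) = 1/(sqrt(88**2 + (-819)**2) + ((246826 - 1*154961) + (10 - 320)**2)) = 1/(sqrt(7744 + 670761) + ((246826 - 154961) + (-310)**2)) = 1/(sqrt(678505) + (91865 + 96100)) = 1/(sqrt(678505) + 187965) = 1/(187965 + sqrt(678505))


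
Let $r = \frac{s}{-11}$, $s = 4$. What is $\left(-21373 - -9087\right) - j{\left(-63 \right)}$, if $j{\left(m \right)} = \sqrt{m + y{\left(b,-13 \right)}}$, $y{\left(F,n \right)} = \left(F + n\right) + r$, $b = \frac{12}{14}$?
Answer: $-12286 - \frac{3 i \sqrt{49742}}{77} \approx -12286.0 - 8.6895 i$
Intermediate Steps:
$b = \frac{6}{7}$ ($b = 12 \cdot \frac{1}{14} = \frac{6}{7} \approx 0.85714$)
$r = - \frac{4}{11}$ ($r = \frac{4}{-11} = 4 \left(- \frac{1}{11}\right) = - \frac{4}{11} \approx -0.36364$)
$y{\left(F,n \right)} = - \frac{4}{11} + F + n$ ($y{\left(F,n \right)} = \left(F + n\right) - \frac{4}{11} = - \frac{4}{11} + F + n$)
$j{\left(m \right)} = \sqrt{- \frac{963}{77} + m}$ ($j{\left(m \right)} = \sqrt{m - \frac{963}{77}} = \sqrt{- \frac{963}{77} + m}$)
$\left(-21373 - -9087\right) - j{\left(-63 \right)} = \left(-21373 - -9087\right) - \frac{\sqrt{-74151 + 5929 \left(-63\right)}}{77} = \left(-21373 + 9087\right) - \frac{\sqrt{-74151 - 373527}}{77} = -12286 - \frac{\sqrt{-447678}}{77} = -12286 - \frac{3 i \sqrt{49742}}{77}$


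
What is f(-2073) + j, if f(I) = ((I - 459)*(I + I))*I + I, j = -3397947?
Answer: -21765074076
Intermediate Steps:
f(I) = I + 2*I**2*(-459 + I) (f(I) = ((-459 + I)*(2*I))*I + I = (2*I*(-459 + I))*I + I = 2*I**2*(-459 + I) + I = I + 2*I**2*(-459 + I))
f(-2073) + j = -2073*(1 - 918*(-2073) + 2*(-2073)**2) - 3397947 = -2073*(1 + 1903014 + 2*4297329) - 3397947 = -2073*(1 + 1903014 + 8594658) - 3397947 = -2073*10497673 - 3397947 = -21761676129 - 3397947 = -21765074076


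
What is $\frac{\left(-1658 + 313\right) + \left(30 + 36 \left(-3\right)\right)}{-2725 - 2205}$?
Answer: $\frac{1423}{4930} \approx 0.28864$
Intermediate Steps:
$\frac{\left(-1658 + 313\right) + \left(30 + 36 \left(-3\right)\right)}{-2725 - 2205} = \frac{-1345 + \left(30 - 108\right)}{-4930} = \left(-1345 - 78\right) \left(- \frac{1}{4930}\right) = \left(-1423\right) \left(- \frac{1}{4930}\right) = \frac{1423}{4930}$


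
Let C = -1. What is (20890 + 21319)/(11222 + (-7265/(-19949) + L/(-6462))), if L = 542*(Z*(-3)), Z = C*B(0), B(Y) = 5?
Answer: 906863446257/241086282716 ≈ 3.7616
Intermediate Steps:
Z = -5 (Z = -1*5 = -5)
L = 8130 (L = 542*(-5*(-3)) = 542*15 = 8130)
(20890 + 21319)/(11222 + (-7265/(-19949) + L/(-6462))) = (20890 + 21319)/(11222 + (-7265/(-19949) + 8130/(-6462))) = 42209/(11222 + (-7265*(-1/19949) + 8130*(-1/6462))) = 42209/(11222 + (7265/19949 - 1355/1077)) = 42209/(11222 - 19206490/21485073) = 42209/(241086282716/21485073) = 42209*(21485073/241086282716) = 906863446257/241086282716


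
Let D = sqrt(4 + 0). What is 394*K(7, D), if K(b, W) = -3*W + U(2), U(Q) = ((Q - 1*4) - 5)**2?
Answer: 16942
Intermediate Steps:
U(Q) = (-9 + Q)**2 (U(Q) = ((Q - 4) - 5)**2 = ((-4 + Q) - 5)**2 = (-9 + Q)**2)
D = 2 (D = sqrt(4) = 2)
K(b, W) = 49 - 3*W (K(b, W) = -3*W + (-9 + 2)**2 = -3*W + (-7)**2 = -3*W + 49 = 49 - 3*W)
394*K(7, D) = 394*(49 - 3*2) = 394*(49 - 6) = 394*43 = 16942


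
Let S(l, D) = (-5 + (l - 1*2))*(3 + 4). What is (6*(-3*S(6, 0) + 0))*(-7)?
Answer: -882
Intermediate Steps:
S(l, D) = -49 + 7*l (S(l, D) = (-5 + (l - 2))*7 = (-5 + (-2 + l))*7 = (-7 + l)*7 = -49 + 7*l)
(6*(-3*S(6, 0) + 0))*(-7) = (6*(-3*(-49 + 7*6) + 0))*(-7) = (6*(-3*(-49 + 42) + 0))*(-7) = (6*(-3*(-7) + 0))*(-7) = (6*(21 + 0))*(-7) = (6*21)*(-7) = 126*(-7) = -882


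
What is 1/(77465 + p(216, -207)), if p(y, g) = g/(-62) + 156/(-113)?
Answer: 7006/542733509 ≈ 1.2909e-5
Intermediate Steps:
p(y, g) = -156/113 - g/62 (p(y, g) = g*(-1/62) + 156*(-1/113) = -g/62 - 156/113 = -156/113 - g/62)
1/(77465 + p(216, -207)) = 1/(77465 + (-156/113 - 1/62*(-207))) = 1/(77465 + (-156/113 + 207/62)) = 1/(77465 + 13719/7006) = 1/(542733509/7006) = 7006/542733509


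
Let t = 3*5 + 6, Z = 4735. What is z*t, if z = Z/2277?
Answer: 33145/759 ≈ 43.669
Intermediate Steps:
t = 21 (t = 15 + 6 = 21)
z = 4735/2277 ≈ 2.0795
z*t = (4735/2277)*21 = 33145/759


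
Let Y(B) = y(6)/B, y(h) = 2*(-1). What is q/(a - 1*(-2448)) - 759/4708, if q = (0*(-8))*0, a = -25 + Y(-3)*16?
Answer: -69/428 ≈ -0.16121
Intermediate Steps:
y(h) = -2
Y(B) = -2/B
a = -43/3 (a = -25 - 2/(-3)*16 = -25 - 2*(-⅓)*16 = -25 + (⅔)*16 = -25 + 32/3 = -43/3 ≈ -14.333)
q = 0 (q = 0*0 = 0)
q/(a - 1*(-2448)) - 759/4708 = 0/(-43/3 - 1*(-2448)) - 759/4708 = 0/(-43/3 + 2448) - 759*1/4708 = 0/(7301/3) - 69/428 = 0*(3/7301) - 69/428 = 0 - 69/428 = -69/428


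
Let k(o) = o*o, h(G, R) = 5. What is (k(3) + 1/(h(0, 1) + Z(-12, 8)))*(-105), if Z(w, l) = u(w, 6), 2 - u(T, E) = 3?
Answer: -3885/4 ≈ -971.25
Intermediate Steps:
k(o) = o²
u(T, E) = -1 (u(T, E) = 2 - 1*3 = 2 - 3 = -1)
Z(w, l) = -1
(k(3) + 1/(h(0, 1) + Z(-12, 8)))*(-105) = (3² + 1/(5 - 1))*(-105) = (9 + 1/4)*(-105) = (9 + ¼)*(-105) = (37/4)*(-105) = -3885/4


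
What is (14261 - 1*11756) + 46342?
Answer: 48847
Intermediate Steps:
(14261 - 1*11756) + 46342 = (14261 - 11756) + 46342 = 2505 + 46342 = 48847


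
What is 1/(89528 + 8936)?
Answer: 1/98464 ≈ 1.0156e-5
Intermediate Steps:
1/(89528 + 8936) = 1/98464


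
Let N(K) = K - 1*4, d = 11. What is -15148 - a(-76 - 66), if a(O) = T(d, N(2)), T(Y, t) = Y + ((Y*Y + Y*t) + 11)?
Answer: -15269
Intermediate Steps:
N(K) = -4 + K (N(K) = K - 4 = -4 + K)
T(Y, t) = 11 + Y + Y² + Y*t (T(Y, t) = Y + ((Y² + Y*t) + 11) = Y + (11 + Y² + Y*t) = 11 + Y + Y² + Y*t)
a(O) = 121 (a(O) = 11 + 11 + 11² + 11*(-4 + 2) = 11 + 11 + 121 + 11*(-2) = 11 + 11 + 121 - 22 = 121)
-15148 - a(-76 - 66) = -15148 - 1*121 = -15148 - 121 = -15269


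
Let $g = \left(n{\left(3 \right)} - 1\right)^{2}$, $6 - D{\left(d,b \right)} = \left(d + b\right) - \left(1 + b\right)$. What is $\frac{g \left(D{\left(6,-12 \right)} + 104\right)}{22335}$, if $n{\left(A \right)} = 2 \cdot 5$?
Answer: $\frac{567}{1489} \approx 0.38079$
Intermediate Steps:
$n{\left(A \right)} = 10$
$D{\left(d,b \right)} = 7 - d$ ($D{\left(d,b \right)} = 6 - \left(\left(d + b\right) - \left(1 + b\right)\right) = 6 - \left(\left(b + d\right) - \left(1 + b\right)\right) = 6 - \left(-1 + d\right) = 7 - d$)
$g = 81$ ($g = \left(10 - 1\right)^{2} = 9^{2} = 81$)
$\frac{g \left(D{\left(6,-12 \right)} + 104\right)}{22335} = \frac{81 \left(\left(7 - 6\right) + 104\right)}{22335} = 81 \left(\left(7 - 6\right) + 104\right) \frac{1}{22335} = 81 \left(1 + 104\right) \frac{1}{22335} = 81 \cdot 105 \cdot \frac{1}{22335} = 8505 \cdot \frac{1}{22335} = \frac{567}{1489}$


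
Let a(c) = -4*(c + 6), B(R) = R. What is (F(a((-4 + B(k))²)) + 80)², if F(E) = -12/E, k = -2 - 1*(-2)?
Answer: 3108169/484 ≈ 6421.8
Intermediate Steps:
k = 0 (k = -2 + 2 = 0)
a(c) = -24 - 4*c (a(c) = -4*(6 + c) = -24 - 4*c)
(F(a((-4 + B(k))²)) + 80)² = (-12/(-24 - 4*(-4 + 0)²) + 80)² = (-12/(-24 - 4*(-4)²) + 80)² = (-12/(-24 - 4*16) + 80)² = (-12/(-24 - 64) + 80)² = (-12/(-88) + 80)² = (-12*(-1/88) + 80)² = (3/22 + 80)² = (1763/22)² = 3108169/484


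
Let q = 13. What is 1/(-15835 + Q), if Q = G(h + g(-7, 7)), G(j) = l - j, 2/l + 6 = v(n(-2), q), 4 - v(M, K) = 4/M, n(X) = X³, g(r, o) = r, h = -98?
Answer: -3/47194 ≈ -6.3567e-5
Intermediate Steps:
v(M, K) = 4 - 4/M
l = -4/3 (l = 2/(-6 + (4 - 4/((-2)³))) = 2/(-6 + (4 - 4/(-8))) = 2/(-6 + (4 - 4*(-⅛))) = 2/(-6 + (4 + ½)) = 2/(-6 + 9/2) = 2/(-3/2) = 2*(-⅔) = -4/3 ≈ -1.3333)
G(j) = -4/3 - j
Q = 311/3 (Q = -4/3 - (-98 - 7) = -4/3 - 1*(-105) = -4/3 + 105 = 311/3 ≈ 103.67)
1/(-15835 + Q) = 1/(-15835 + 311/3) = 1/(-47194/3) = -3/47194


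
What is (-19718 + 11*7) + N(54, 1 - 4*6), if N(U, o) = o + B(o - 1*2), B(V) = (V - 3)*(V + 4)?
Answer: -19076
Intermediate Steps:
B(V) = (-3 + V)*(4 + V)
N(U, o) = -14 + (-2 + o)**2 + 2*o (N(U, o) = o + (-12 + (o - 1*2) + (o - 1*2)**2) = o + (-12 + (o - 2) + (o - 2)**2) = o + (-12 + (-2 + o) + (-2 + o)**2) = o + (-14 + o + (-2 + o)**2) = -14 + (-2 + o)**2 + 2*o)
(-19718 + 11*7) + N(54, 1 - 4*6) = (-19718 + 11*7) + (-10 + (1 - 4*6)**2 - 2*(1 - 4*6)) = (-19718 + 77) + (-10 + (1 - 24)**2 - 2*(1 - 24)) = -19641 + (-10 + (-23)**2 - 2*(-23)) = -19641 + (-10 + 529 + 46) = -19641 + 565 = -19076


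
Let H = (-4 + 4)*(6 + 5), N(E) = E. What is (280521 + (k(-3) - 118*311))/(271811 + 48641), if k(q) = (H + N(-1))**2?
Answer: 60956/80113 ≈ 0.76088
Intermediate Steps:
H = 0 (H = 0*11 = 0)
k(q) = 1 (k(q) = (0 - 1)**2 = (-1)**2 = 1)
(280521 + (k(-3) - 118*311))/(271811 + 48641) = (280521 + (1 - 118*311))/(271811 + 48641) = (280521 + (1 - 36698))/320452 = (280521 - 36697)*(1/320452) = 243824*(1/320452) = 60956/80113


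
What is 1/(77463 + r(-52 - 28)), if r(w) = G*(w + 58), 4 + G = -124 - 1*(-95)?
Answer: 1/78189 ≈ 1.2790e-5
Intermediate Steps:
G = -33 (G = -4 + (-124 - 1*(-95)) = -4 + (-124 + 95) = -4 - 29 = -33)
r(w) = -1914 - 33*w (r(w) = -33*(w + 58) = -33*(58 + w) = -1914 - 33*w)
1/(77463 + r(-52 - 28)) = 1/(77463 + (-1914 - 33*(-52 - 28))) = 1/(77463 + (-1914 - 33*(-80))) = 1/(77463 + (-1914 + 2640)) = 1/(77463 + 726) = 1/78189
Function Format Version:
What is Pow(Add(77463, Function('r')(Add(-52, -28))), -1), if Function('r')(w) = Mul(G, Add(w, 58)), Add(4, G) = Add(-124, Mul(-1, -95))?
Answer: Rational(1, 78189) ≈ 1.2790e-5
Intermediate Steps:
G = -33 (G = Add(-4, Add(-124, Mul(-1, -95))) = Add(-4, Add(-124, 95)) = Add(-4, -29) = -33)
Function('r')(w) = Add(-1914, Mul(-33, w)) (Function('r')(w) = Mul(-33, Add(w, 58)) = Mul(-33, Add(58, w)) = Add(-1914, Mul(-33, w)))
Pow(Add(77463, Function('r')(Add(-52, -28))), -1) = Pow(Add(77463, Add(-1914, Mul(-33, Add(-52, -28)))), -1) = Pow(Add(77463, Add(-1914, Mul(-33, -80))), -1) = Pow(Add(77463, Add(-1914, 2640)), -1) = Pow(Add(77463, 726), -1) = Pow(78189, -1) = Rational(1, 78189)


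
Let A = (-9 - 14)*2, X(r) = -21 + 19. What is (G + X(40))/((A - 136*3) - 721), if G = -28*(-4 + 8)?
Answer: 114/1175 ≈ 0.097021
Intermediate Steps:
X(r) = -2
A = -46 (A = -23*2 = -46)
G = -112 (G = -28*4 = -112)
(G + X(40))/((A - 136*3) - 721) = (-112 - 2)/((-46 - 136*3) - 721) = -114/((-46 - 1*408) - 721) = -114/((-46 - 408) - 721) = -114/(-454 - 721) = -114/(-1175) = -114*(-1/1175) = 114/1175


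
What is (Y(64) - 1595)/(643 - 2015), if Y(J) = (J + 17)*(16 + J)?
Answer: -4885/1372 ≈ -3.5605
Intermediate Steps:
Y(J) = (16 + J)*(17 + J) (Y(J) = (17 + J)*(16 + J) = (16 + J)*(17 + J))
(Y(64) - 1595)/(643 - 2015) = ((272 + 64² + 33*64) - 1595)/(643 - 2015) = ((272 + 4096 + 2112) - 1595)/(-1372) = (6480 - 1595)*(-1/1372) = 4885*(-1/1372) = -4885/1372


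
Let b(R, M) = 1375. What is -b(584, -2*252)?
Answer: -1375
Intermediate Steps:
-b(584, -2*252) = -1*1375 = -1375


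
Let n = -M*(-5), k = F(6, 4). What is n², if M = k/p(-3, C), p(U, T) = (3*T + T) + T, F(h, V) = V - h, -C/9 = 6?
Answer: 1/729 ≈ 0.0013717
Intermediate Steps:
C = -54 (C = -9*6 = -54)
p(U, T) = 5*T (p(U, T) = 4*T + T = 5*T)
k = -2 (k = 4 - 1*6 = 4 - 6 = -2)
M = 1/135 (M = -2/(5*(-54)) = -2/(-270) = -2*(-1/270) = 1/135 ≈ 0.0074074)
n = 1/27 (n = -1*1/135*(-5) = -1/135*(-5) = 1/27 ≈ 0.037037)
n² = (1/27)² = 1/729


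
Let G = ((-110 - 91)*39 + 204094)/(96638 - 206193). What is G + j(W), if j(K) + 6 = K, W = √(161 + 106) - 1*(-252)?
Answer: 5350855/21911 + √267 ≈ 260.55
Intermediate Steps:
W = 252 + √267 (W = √267 + 252 = 252 + √267 ≈ 268.34)
j(K) = -6 + K
G = -39251/21911 (G = (-201*39 + 204094)/(-109555) = (-7839 + 204094)*(-1/109555) = 196255*(-1/109555) = -39251/21911 ≈ -1.7914)
G + j(W) = -39251/21911 + (-6 + (252 + √267)) = -39251/21911 + (246 + √267) = 5350855/21911 + √267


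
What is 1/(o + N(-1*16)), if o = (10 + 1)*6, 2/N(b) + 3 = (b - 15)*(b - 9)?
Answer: 386/25477 ≈ 0.015151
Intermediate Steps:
N(b) = 2/(-3 + (-15 + b)*(-9 + b)) (N(b) = 2/(-3 + (b - 15)*(b - 9)) = 2/(-3 + (-15 + b)*(-9 + b)))
o = 66 (o = 11*6 = 66)
1/(o + N(-1*16)) = 1/(66 + 2/(132 + (-1*16)**2 - (-24)*16)) = 1/(66 + 2/(132 + (-16)**2 - 24*(-16))) = 1/(66 + 2/(132 + 256 + 384)) = 1/(66 + 2/772) = 1/(66 + 2*(1/772)) = 1/(66 + 1/386) = 1/(25477/386) = 386/25477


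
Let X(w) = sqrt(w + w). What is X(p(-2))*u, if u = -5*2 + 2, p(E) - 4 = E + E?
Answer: 0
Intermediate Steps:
p(E) = 4 + 2*E (p(E) = 4 + (E + E) = 4 + 2*E)
X(w) = sqrt(2)*sqrt(w) (X(w) = sqrt(2*w) = sqrt(2)*sqrt(w))
u = -8 (u = -10 + 2 = -8)
X(p(-2))*u = (sqrt(2)*sqrt(4 + 2*(-2)))*(-8) = (sqrt(2)*sqrt(4 - 4))*(-8) = (sqrt(2)*sqrt(0))*(-8) = (sqrt(2)*0)*(-8) = 0*(-8) = 0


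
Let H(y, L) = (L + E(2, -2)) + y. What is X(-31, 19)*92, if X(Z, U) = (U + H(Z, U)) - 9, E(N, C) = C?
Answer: -368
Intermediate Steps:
H(y, L) = -2 + L + y (H(y, L) = (L - 2) + y = (-2 + L) + y = -2 + L + y)
X(Z, U) = -11 + Z + 2*U (X(Z, U) = (U + (-2 + U + Z)) - 9 = (-2 + Z + 2*U) - 9 = -11 + Z + 2*U)
X(-31, 19)*92 = (-11 - 31 + 2*19)*92 = (-11 - 31 + 38)*92 = -4*92 = -368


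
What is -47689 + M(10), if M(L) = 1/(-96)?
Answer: -4578145/96 ≈ -47689.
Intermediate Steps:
M(L) = -1/96
-47689 + M(10) = -47689 - 1/96 = -4578145/96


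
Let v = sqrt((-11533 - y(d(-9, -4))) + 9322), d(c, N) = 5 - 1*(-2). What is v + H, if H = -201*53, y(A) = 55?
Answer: -10653 + I*sqrt(2266) ≈ -10653.0 + 47.603*I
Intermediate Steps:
d(c, N) = 7 (d(c, N) = 5 + 2 = 7)
H = -10653
v = I*sqrt(2266) (v = sqrt((-11533 - 1*55) + 9322) = sqrt((-11533 - 55) + 9322) = sqrt(-11588 + 9322) = sqrt(-2266) = I*sqrt(2266) ≈ 47.603*I)
v + H = I*sqrt(2266) - 10653 = -10653 + I*sqrt(2266)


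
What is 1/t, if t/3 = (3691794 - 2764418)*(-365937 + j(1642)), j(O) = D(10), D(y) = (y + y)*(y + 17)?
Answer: -1/1016581224816 ≈ -9.8369e-13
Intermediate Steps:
D(y) = 2*y*(17 + y) (D(y) = (2*y)*(17 + y) = 2*y*(17 + y))
j(O) = 540 (j(O) = 2*10*(17 + 10) = 2*10*27 = 540)
t = -1016581224816 (t = 3*((3691794 - 2764418)*(-365937 + 540)) = 3*(927376*(-365397)) = 3*(-338860408272) = -1016581224816)
1/t = 1/(-1016581224816) = -1/1016581224816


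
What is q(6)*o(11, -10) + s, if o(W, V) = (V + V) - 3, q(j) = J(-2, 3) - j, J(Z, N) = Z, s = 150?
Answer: 334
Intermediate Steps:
q(j) = -2 - j
o(W, V) = -3 + 2*V (o(W, V) = 2*V - 3 = -3 + 2*V)
q(6)*o(11, -10) + s = (-2 - 1*6)*(-3 + 2*(-10)) + 150 = (-2 - 6)*(-3 - 20) + 150 = -8*(-23) + 150 = 184 + 150 = 334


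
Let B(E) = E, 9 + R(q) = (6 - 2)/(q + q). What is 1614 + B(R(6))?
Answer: 4816/3 ≈ 1605.3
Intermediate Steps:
R(q) = -9 + 2/q (R(q) = -9 + (6 - 2)/(q + q) = -9 + 4/((2*q)) = -9 + 4*(1/(2*q)) = -9 + 2/q)
1614 + B(R(6)) = 1614 + (-9 + 2/6) = 1614 + (-9 + 2*(⅙)) = 1614 + (-9 + ⅓) = 1614 - 26/3 = 4816/3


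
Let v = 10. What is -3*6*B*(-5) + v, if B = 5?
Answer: 460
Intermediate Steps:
-3*6*B*(-5) + v = -3*6*5*(-5) + 10 = -90*(-5) + 10 = -3*(-150) + 10 = 450 + 10 = 460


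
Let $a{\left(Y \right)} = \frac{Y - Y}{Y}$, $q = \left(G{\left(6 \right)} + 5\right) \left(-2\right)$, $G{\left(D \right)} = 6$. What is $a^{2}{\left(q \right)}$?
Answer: $0$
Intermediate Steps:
$q = -22$ ($q = \left(6 + 5\right) \left(-2\right) = 11 \left(-2\right) = -22$)
$a{\left(Y \right)} = 0$ ($a{\left(Y \right)} = \frac{0}{Y} = 0$)
$a^{2}{\left(q \right)} = 0^{2} = 0$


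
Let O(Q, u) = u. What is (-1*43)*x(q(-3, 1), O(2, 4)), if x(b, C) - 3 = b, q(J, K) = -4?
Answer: 43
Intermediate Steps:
x(b, C) = 3 + b
(-1*43)*x(q(-3, 1), O(2, 4)) = (-1*43)*(3 - 4) = -43*(-1) = 43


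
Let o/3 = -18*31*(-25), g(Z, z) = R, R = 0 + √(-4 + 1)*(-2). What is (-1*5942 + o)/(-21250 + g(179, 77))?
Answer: -95380625/56445314 + 8977*I*√3/56445314 ≈ -1.6898 + 0.00027546*I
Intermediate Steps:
R = -2*I*√3 (R = 0 + √(-3)*(-2) = 0 + (I*√3)*(-2) = 0 - 2*I*√3 = -2*I*√3 ≈ -3.4641*I)
g(Z, z) = -2*I*√3
o = 41850 (o = 3*(-18*31*(-25)) = 3*(-558*(-25)) = 3*13950 = 41850)
(-1*5942 + o)/(-21250 + g(179, 77)) = (-1*5942 + 41850)/(-21250 - 2*I*√3) = (-5942 + 41850)/(-21250 - 2*I*√3) = 35908/(-21250 - 2*I*√3)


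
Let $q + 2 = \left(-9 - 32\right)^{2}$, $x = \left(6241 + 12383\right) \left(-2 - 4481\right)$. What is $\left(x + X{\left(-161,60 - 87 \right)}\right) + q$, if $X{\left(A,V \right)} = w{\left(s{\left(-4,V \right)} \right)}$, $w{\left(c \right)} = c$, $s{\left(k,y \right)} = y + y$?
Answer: $-83489767$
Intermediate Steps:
$s{\left(k,y \right)} = 2 y$
$x = -83491392$ ($x = 18624 \left(-4483\right) = -83491392$)
$X{\left(A,V \right)} = 2 V$
$q = 1679$ ($q = -2 + \left(-9 - 32\right)^{2} = -2 + \left(-41\right)^{2} = -2 + 1681 = 1679$)
$\left(x + X{\left(-161,60 - 87 \right)}\right) + q = \left(-83491392 + 2 \left(60 - 87\right)\right) + 1679 = \left(-83491392 + 2 \left(-27\right)\right) + 1679 = \left(-83491392 - 54\right) + 1679 = -83491446 + 1679 = -83489767$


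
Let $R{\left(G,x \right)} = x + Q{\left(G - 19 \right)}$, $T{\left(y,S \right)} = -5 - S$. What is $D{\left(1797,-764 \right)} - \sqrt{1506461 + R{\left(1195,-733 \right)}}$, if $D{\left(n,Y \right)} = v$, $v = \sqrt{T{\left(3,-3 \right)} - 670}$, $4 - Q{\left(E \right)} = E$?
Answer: $- 2 \sqrt{376139} + 4 i \sqrt{42} \approx -1226.6 + 25.923 i$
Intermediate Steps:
$Q{\left(E \right)} = 4 - E$
$R{\left(G,x \right)} = 23 + x - G$ ($R{\left(G,x \right)} = x - \left(-23 + G\right) = 23 + x - G$)
$v = 4 i \sqrt{42}$ ($v = \sqrt{\left(-5 - -3\right) - 670} = \sqrt{\left(-5 + 3\right) - 670} = \sqrt{-2 - 670} = \sqrt{-672} = 4 i \sqrt{42} \approx 25.923 i$)
$D{\left(n,Y \right)} = 4 i \sqrt{42}$
$D{\left(1797,-764 \right)} - \sqrt{1506461 + R{\left(1195,-733 \right)}} = 4 i \sqrt{42} - \sqrt{1506461 - 1905} = 4 i \sqrt{42} - \sqrt{1504556} = 4 i \sqrt{42} - 2 \sqrt{376139} = - 2 \sqrt{376139} + 4 i \sqrt{42}$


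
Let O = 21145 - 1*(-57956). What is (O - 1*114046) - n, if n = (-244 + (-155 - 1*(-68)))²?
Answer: -144506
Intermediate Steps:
O = 79101 (O = 21145 + 57956 = 79101)
n = 109561 (n = (-244 + (-155 + 68))² = (-244 - 87)² = (-331)² = 109561)
(O - 1*114046) - n = (79101 - 1*114046) - 1*109561 = (79101 - 114046) - 109561 = -34945 - 109561 = -144506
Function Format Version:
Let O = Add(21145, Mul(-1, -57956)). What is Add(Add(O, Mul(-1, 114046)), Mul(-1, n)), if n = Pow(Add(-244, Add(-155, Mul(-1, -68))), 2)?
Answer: -144506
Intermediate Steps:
O = 79101 (O = Add(21145, 57956) = 79101)
n = 109561 (n = Pow(Add(-244, Add(-155, 68)), 2) = Pow(Add(-244, -87), 2) = Pow(-331, 2) = 109561)
Add(Add(O, Mul(-1, 114046)), Mul(-1, n)) = Add(Add(79101, Mul(-1, 114046)), Mul(-1, 109561)) = Add(Add(79101, -114046), -109561) = Add(-34945, -109561) = -144506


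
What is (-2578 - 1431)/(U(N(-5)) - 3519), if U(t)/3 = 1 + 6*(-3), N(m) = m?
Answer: 4009/3570 ≈ 1.1230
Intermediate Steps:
U(t) = -51 (U(t) = 3*(1 + 6*(-3)) = 3*(1 - 18) = 3*(-17) = -51)
(-2578 - 1431)/(U(N(-5)) - 3519) = (-2578 - 1431)/(-51 - 3519) = -4009/(-3570) = -4009*(-1/3570) = 4009/3570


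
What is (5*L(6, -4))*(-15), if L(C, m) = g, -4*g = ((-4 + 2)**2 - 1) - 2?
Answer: 75/4 ≈ 18.750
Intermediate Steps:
g = -1/4 (g = -(((-4 + 2)**2 - 1) - 2)/4 = -(((-2)**2 - 1) - 2)/4 = -((4 - 1) - 2)/4 = -(3 - 2)/4 = -1/4*1 = -1/4 ≈ -0.25000)
L(C, m) = -1/4
(5*L(6, -4))*(-15) = (5*(-1/4))*(-15) = -5/4*(-15) = 75/4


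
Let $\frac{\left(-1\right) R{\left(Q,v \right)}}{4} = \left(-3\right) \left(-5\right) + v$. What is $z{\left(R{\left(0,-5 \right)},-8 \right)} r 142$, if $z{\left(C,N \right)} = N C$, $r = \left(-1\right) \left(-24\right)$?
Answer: $1090560$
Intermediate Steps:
$R{\left(Q,v \right)} = -60 - 4 v$ ($R{\left(Q,v \right)} = - 4 \left(\left(-3\right) \left(-5\right) + v\right) = - 4 \left(15 + v\right) = -60 - 4 v$)
$r = 24$
$z{\left(C,N \right)} = C N$
$z{\left(R{\left(0,-5 \right)},-8 \right)} r 142 = \left(-60 - -20\right) \left(-8\right) 24 \cdot 142 = \left(-60 + 20\right) \left(-8\right) 24 \cdot 142 = \left(-40\right) \left(-8\right) 24 \cdot 142 = 320 \cdot 24 \cdot 142 = 7680 \cdot 142 = 1090560$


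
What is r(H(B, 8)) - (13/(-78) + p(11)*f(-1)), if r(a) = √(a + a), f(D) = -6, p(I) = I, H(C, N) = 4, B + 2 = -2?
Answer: 397/6 + 2*√2 ≈ 68.995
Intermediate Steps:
B = -4 (B = -2 - 2 = -4)
r(a) = √2*√a (r(a) = √(2*a) = √2*√a)
r(H(B, 8)) - (13/(-78) + p(11)*f(-1)) = √2*√4 - (13/(-78) + 11*(-6)) = √2*2 - (13*(-1/78) - 66) = 2*√2 - (-⅙ - 66) = 2*√2 - 1*(-397/6) = 2*√2 + 397/6 = 397/6 + 2*√2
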